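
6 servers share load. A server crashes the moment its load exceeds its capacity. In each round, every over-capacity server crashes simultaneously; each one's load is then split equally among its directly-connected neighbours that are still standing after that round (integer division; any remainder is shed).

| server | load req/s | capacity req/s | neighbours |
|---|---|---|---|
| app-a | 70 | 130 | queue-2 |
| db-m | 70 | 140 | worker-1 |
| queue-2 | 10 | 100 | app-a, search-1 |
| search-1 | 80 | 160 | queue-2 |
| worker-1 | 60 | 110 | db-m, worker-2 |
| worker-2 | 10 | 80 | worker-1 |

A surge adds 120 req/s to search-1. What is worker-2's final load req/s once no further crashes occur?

Round 1 — search-1 at 200 > 160. search-1 crashes.
  search-1 sheds 200 req/s to queue-2: 200 each.
    queue-2: 10+200 = 210 > 100
Round 2 — queue-2 crashes.
  queue-2 sheds 210 req/s to app-a: 210 each.
    app-a: 70+210 = 280 > 130
Round 3 — app-a crashes.
  app-a sheds 280 req/s: no online neighbours, lost.
No further crashes.

10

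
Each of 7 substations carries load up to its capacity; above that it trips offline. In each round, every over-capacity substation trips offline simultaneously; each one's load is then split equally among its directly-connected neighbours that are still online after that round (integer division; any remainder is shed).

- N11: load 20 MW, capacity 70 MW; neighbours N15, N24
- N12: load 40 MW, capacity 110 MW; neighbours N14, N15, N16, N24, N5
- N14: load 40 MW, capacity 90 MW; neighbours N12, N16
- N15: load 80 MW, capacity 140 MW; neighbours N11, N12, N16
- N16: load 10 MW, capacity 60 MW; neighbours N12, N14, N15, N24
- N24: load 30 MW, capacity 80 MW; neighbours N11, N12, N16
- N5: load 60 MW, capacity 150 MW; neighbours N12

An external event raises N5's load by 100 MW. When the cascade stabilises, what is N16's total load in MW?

60

Round 1 — N5 at 160 > 150. N5 trips offline.
  N5 sheds 160 MW to N12: 160 each.
    N12: 40+160 = 200 > 110
Round 2 — N12 trips offline.
  N12 sheds 200 MW to N14, N15, N16, N24: 50 each.
    N14: 40+50 = 90 ≤ 90
    N15: 80+50 = 130 ≤ 140
    N16: 10+50 = 60 ≤ 60
    N24: 30+50 = 80 ≤ 80
No further trips.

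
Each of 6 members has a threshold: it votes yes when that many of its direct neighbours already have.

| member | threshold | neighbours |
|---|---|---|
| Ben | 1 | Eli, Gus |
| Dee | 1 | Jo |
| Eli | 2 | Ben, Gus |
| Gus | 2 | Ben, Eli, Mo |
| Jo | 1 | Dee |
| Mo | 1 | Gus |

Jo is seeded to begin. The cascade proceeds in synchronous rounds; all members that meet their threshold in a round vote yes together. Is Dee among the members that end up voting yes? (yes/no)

yes

Round 1 — Jo votes yes (initial).
Round 2 — checking thresholds:
  Dee: 1 of 1 neighbours ≥ 1, votes yes.
Round 3 — no new yes votes; cascade stops.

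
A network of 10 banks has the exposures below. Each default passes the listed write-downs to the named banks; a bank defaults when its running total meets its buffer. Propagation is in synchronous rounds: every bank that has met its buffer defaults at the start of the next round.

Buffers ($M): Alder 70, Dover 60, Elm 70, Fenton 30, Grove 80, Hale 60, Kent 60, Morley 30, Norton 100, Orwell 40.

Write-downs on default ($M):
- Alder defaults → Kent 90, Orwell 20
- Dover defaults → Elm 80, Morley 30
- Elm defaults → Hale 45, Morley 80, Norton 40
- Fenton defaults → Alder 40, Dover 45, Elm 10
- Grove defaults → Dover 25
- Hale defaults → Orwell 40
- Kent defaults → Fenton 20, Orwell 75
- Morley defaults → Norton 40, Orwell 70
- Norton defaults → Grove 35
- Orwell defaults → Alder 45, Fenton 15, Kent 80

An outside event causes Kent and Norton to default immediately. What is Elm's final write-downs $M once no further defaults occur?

Round 1 — Kent, Norton default (initial).
  Fenton: +20 → 20 < 30
  Grove: +35 → 35 < 80
  Orwell: +75 → 75 ≥ 40
Round 2 — Orwell defaults.
  Alder: +45 → 45 < 70
  Fenton: +15 → 35 ≥ 30
Round 3 — Fenton defaults.
  Alder: +40 → 85 ≥ 70
  Dover: +45 → 45 < 60
  Elm: +10 → 10 < 70
Round 4 — Alder defaults.
No further defaults.

10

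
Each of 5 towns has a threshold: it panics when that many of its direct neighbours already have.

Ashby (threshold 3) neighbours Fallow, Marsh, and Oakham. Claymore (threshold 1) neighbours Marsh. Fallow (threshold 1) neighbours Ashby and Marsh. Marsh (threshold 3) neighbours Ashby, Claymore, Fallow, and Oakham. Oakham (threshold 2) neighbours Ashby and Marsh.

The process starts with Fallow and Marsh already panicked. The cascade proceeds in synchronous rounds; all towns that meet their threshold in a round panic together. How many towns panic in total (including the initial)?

3

Round 1 — Fallow, Marsh panic (initial).
Round 2 — checking thresholds:
  Ashby: 2 of 3 neighbours < 3, below threshold.
  Claymore: 1 of 1 neighbours ≥ 1, panics.
  Oakham: 1 of 2 neighbours < 2, below threshold.
Round 3 — no new panics; cascade stops.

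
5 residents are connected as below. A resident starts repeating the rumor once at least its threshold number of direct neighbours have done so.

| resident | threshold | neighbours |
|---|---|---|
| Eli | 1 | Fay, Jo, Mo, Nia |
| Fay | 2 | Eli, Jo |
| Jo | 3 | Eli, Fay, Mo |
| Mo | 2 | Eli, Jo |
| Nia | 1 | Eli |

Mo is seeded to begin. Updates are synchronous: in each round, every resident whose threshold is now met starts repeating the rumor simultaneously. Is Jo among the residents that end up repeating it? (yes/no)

no

Round 1 — Mo starts repeating the rumor (initial).
Round 2 — checking thresholds:
  Eli: 1 of 4 neighbours ≥ 1, starts repeating the rumor.
  Jo: 1 of 3 neighbours < 3, below threshold.
Round 3 — checking thresholds:
  Fay: 1 of 2 neighbours < 2, below threshold.
  Jo: 2 of 3 neighbours < 3, below threshold.
  Nia: 1 of 1 neighbours ≥ 1, starts repeating the rumor.
Round 4 — no new spreads; cascade stops.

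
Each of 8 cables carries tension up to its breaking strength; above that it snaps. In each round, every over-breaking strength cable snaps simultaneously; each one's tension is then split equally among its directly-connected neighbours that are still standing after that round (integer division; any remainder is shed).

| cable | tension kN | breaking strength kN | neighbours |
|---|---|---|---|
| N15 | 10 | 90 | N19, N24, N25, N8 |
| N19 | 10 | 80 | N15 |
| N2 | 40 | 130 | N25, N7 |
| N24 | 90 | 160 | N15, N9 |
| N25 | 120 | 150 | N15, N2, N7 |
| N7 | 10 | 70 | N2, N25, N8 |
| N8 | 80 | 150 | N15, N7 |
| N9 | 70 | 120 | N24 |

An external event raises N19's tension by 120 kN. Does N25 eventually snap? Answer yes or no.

Round 1 — N19 at 130 > 80. N19 snaps.
  N19 sheds 130 kN to N15: 130 each.
    N15: 10+130 = 140 > 90
Round 2 — N15 snaps.
  N15 sheds 140 kN to N24, N25, N8: 46 each (2 lost).
    N24: 90+46 = 136 ≤ 160
    N25: 120+46 = 166 > 150
    N8: 80+46 = 126 ≤ 150
Round 3 — N25 snaps.
  N25 sheds 166 kN to N2, N7: 83 each.
    N2: 40+83 = 123 ≤ 130
    N7: 10+83 = 93 > 70
Round 4 — N7 snaps.
  N7 sheds 93 kN to N2, N8: 46 each (1 lost).
    N2: 123+46 = 169 > 130
    N8: 126+46 = 172 > 150
Round 5 — N2, N8 snap.
  N2 sheds 169 kN: no online neighbours, lost.
  N8 sheds 172 kN: no online neighbours, lost.
No further breaks.

yes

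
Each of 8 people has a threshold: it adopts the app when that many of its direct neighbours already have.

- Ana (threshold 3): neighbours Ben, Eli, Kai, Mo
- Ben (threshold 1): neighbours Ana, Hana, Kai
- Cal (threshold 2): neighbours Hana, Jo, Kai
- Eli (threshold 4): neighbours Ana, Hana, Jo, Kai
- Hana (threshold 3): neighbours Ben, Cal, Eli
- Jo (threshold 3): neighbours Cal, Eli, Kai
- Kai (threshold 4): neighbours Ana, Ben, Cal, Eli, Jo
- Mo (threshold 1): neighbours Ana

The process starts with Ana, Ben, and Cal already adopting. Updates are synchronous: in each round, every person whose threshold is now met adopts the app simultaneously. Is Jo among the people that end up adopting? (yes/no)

Round 1 — Ana, Ben, Cal adopt the app (initial).
Round 2 — checking thresholds:
  Eli: 1 of 4 neighbours < 4, holds.
  Hana: 2 of 3 neighbours < 3, holds.
  Jo: 1 of 3 neighbours < 3, holds.
  Kai: 3 of 5 neighbours < 4, holds.
  Mo: 1 of 1 neighbours ≥ 1, adopts the app.
Round 3 — no new adoptions; cascade stops.

no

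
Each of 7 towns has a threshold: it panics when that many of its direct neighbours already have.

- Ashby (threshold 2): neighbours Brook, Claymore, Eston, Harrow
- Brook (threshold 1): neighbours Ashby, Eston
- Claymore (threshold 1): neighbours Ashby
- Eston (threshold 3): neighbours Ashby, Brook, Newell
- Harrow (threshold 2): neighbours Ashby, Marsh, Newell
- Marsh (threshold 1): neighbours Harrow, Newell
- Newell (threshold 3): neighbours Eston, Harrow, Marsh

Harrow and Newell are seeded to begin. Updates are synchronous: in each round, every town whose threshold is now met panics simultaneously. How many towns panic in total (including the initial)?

Round 1 — Harrow, Newell panic (initial).
Round 2 — checking thresholds:
  Ashby: 1 of 4 neighbours < 2, below threshold.
  Eston: 1 of 3 neighbours < 3, below threshold.
  Marsh: 2 of 2 neighbours ≥ 1, panics.
Round 3 — no new panics; cascade stops.

3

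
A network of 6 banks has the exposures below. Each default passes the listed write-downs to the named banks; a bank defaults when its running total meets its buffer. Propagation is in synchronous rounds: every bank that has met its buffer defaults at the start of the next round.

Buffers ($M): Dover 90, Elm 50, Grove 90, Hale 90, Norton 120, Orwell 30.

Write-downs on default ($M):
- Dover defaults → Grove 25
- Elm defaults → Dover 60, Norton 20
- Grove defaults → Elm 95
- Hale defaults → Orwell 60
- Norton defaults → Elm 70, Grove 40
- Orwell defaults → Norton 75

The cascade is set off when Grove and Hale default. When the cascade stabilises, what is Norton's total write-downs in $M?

95

Round 1 — Grove, Hale default (initial).
  Elm: +95 → 95 ≥ 50
  Orwell: +60 → 60 ≥ 30
Round 2 — Elm, Orwell default.
  Dover: +60 → 60 < 90
  Norton: +20+75 → 95 < 120
No further defaults.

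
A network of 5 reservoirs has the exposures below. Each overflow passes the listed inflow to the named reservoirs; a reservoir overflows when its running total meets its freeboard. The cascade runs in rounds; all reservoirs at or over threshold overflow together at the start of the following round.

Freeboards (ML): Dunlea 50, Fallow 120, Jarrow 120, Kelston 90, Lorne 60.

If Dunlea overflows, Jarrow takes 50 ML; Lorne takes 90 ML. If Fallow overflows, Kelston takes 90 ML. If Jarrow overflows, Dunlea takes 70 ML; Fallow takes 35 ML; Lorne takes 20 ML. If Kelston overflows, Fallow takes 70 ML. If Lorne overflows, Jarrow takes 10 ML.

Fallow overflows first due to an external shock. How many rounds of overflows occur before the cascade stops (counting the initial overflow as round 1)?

Round 1 — Fallow overflows (initial).
  Kelston: +90 → 90 ≥ 90
Round 2 — Kelston overflows.
No further overflows.

2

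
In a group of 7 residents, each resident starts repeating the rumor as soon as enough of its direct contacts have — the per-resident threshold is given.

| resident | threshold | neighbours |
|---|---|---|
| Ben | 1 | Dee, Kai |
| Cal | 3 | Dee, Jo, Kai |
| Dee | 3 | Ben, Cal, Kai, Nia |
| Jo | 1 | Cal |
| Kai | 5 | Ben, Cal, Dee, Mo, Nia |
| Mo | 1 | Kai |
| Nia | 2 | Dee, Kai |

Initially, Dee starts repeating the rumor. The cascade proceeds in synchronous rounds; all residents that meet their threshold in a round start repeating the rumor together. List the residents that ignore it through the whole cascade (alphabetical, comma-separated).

Round 1 — Dee starts repeating the rumor (initial).
Round 2 — checking thresholds:
  Ben: 1 of 2 neighbours ≥ 1, starts repeating the rumor.
  Cal: 1 of 3 neighbours < 3, holds.
  Kai: 1 of 5 neighbours < 5, holds.
  Nia: 1 of 2 neighbours < 2, holds.
Round 3 — no new spreads; cascade stops.

Cal, Jo, Kai, Mo, Nia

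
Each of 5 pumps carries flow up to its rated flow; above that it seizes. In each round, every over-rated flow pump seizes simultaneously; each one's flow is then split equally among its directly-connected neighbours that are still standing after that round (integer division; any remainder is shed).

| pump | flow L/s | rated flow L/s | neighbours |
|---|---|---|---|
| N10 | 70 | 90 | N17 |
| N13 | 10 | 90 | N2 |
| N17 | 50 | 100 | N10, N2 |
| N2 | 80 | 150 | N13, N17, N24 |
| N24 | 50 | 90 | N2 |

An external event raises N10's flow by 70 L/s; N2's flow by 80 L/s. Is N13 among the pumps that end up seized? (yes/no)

no

Round 1 — N10 at 140 > 90; N2 at 160 > 150. N10, N2 seize.
  N10 sheds 140 L/s to N17: 140 each.
    N17: 50+140 = 190 > 100
  N2 sheds 160 L/s to N13, N17, N24: 53 each (1 lost).
    N13: 10+53 = 63 ≤ 90
    N17: 190+53 = 243 > 100
    N24: 50+53 = 103 > 90
Round 2 — N17, N24 seize.
  N17 sheds 243 L/s: no online neighbours, lost.
  N24 sheds 103 L/s: no online neighbours, lost.
No further seizures.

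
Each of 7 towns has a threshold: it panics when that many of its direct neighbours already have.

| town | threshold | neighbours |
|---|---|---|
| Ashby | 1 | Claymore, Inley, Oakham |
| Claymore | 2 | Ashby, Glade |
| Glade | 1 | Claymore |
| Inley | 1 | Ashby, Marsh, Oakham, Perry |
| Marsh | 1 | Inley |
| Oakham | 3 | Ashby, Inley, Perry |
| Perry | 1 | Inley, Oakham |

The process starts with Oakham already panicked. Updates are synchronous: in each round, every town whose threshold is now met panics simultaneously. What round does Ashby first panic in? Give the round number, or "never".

Round 1 — Oakham panics (initial).
Round 2 — checking thresholds:
  Ashby: 1 of 3 neighbours ≥ 1, panics.
  Inley: 1 of 4 neighbours ≥ 1, panics.
  Perry: 1 of 2 neighbours ≥ 1, panics.
Round 3 — checking thresholds:
  Claymore: 1 of 2 neighbours < 2, below threshold.
  Marsh: 1 of 1 neighbours ≥ 1, panics.
Round 4 — no new panics; cascade stops.

2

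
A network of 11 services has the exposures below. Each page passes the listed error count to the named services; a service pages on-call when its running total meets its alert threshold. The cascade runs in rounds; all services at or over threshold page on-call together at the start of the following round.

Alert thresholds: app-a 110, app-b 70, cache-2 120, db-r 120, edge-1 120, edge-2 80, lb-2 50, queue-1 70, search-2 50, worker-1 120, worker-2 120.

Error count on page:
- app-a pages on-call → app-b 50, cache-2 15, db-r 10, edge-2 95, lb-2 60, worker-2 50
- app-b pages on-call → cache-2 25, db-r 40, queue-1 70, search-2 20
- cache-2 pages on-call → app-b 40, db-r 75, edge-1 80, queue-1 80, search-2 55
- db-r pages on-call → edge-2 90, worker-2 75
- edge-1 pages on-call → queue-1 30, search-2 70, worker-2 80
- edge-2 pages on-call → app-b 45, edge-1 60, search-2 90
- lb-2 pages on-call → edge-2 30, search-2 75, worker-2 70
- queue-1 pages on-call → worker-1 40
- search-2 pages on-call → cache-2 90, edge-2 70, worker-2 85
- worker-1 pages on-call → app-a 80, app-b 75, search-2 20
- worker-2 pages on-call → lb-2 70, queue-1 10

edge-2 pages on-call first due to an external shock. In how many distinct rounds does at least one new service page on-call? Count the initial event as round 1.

2

Round 1 — edge-2 pages on-call (initial).
  app-b: +45 → 45 < 70
  edge-1: +60 → 60 < 120
  search-2: +90 → 90 ≥ 50
Round 2 — search-2 pages on-call.
  cache-2: +90 → 90 < 120
  worker-2: +85 → 85 < 120
No further pages.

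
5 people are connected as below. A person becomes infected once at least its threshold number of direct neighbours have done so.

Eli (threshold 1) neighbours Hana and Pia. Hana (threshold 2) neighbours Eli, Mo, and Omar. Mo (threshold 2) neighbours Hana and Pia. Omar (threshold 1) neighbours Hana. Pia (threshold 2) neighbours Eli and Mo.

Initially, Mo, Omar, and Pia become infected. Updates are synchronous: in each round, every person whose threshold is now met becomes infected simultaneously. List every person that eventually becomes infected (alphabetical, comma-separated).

Round 1 — Mo, Omar, Pia become infected (initial).
Round 2 — checking thresholds:
  Eli: 1 of 2 neighbours ≥ 1, becomes infected.
  Hana: 2 of 3 neighbours ≥ 2, becomes infected.
Round 3 — no new infections; cascade stops.

Eli, Hana, Mo, Omar, Pia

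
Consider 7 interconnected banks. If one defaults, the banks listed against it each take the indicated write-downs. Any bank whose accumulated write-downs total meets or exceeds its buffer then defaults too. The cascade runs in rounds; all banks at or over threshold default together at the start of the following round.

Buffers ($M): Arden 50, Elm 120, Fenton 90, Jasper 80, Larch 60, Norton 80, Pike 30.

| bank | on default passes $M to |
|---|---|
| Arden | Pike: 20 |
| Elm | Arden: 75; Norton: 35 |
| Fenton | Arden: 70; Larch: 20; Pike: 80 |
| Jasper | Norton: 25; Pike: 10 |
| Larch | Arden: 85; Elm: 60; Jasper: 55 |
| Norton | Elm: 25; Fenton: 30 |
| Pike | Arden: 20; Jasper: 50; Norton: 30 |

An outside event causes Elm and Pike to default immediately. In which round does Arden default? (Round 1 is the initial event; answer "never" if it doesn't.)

Round 1 — Elm, Pike default (initial).
  Arden: +75+20 → 95 ≥ 50
  Jasper: +50 → 50 < 80
  Norton: +35+30 → 65 < 80
Round 2 — Arden defaults.
No further defaults.

2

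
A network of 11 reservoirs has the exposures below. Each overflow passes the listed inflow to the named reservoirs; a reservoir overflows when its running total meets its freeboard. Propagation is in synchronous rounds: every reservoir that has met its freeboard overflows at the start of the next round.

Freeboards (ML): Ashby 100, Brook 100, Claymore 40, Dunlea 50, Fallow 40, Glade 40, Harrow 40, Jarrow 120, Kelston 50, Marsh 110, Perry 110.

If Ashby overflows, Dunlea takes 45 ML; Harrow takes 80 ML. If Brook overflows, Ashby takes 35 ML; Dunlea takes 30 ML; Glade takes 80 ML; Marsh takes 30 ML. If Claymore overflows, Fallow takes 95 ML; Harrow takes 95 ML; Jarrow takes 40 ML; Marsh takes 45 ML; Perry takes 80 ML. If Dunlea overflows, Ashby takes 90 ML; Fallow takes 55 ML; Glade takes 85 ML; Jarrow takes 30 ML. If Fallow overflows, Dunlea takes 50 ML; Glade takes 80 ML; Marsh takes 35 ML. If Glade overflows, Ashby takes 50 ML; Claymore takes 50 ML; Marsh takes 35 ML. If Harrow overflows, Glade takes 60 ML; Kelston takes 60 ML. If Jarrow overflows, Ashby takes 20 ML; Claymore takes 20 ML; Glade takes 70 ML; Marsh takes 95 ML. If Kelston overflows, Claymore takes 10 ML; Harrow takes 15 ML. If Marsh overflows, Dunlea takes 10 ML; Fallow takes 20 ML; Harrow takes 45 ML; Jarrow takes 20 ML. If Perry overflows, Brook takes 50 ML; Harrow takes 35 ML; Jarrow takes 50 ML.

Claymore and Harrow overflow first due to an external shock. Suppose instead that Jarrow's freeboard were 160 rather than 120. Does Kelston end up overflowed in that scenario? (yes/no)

With Jarrow's freeboard at 160:
Round 1 — Claymore, Harrow overflow (initial).
  Fallow: +95 → 95 ≥ 40
  Glade: +60 → 60 ≥ 40
  Jarrow: +40 → 40 < 160
  Kelston: +60 → 60 ≥ 50
  Marsh: +45 → 45 < 110
  Perry: +80 → 80 < 110
Round 2 — Fallow, Glade, Kelston overflow.
  Ashby: +50 → 50 < 100
  Dunlea: +50 → 50 ≥ 50
  Marsh: +35+35 → 115 ≥ 110
Round 3 — Dunlea, Marsh overflow.
  Ashby: +90 → 140 ≥ 100
  Jarrow: +30+20 → 90 < 160
Round 4 — Ashby overflows.
No further overflows.

yes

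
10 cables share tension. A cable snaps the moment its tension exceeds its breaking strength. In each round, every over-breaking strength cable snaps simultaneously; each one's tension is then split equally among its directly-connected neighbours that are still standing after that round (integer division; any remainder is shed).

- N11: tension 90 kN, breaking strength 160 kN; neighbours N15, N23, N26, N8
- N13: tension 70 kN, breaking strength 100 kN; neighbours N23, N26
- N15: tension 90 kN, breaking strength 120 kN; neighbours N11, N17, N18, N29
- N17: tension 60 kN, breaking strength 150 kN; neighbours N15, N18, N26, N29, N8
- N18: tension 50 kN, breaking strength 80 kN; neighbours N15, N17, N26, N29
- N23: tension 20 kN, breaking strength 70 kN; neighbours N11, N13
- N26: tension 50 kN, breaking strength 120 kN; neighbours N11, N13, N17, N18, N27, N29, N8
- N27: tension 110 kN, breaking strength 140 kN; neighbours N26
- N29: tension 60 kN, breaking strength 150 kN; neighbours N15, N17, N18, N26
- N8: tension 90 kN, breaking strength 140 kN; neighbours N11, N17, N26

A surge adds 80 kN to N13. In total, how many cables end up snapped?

9

Round 1 — N13 at 150 > 100. N13 snaps.
  N13 sheds 150 kN to N23, N26: 75 each.
    N23: 20+75 = 95 > 70
    N26: 50+75 = 125 > 120
Round 2 — N23, N26 snap.
  N23 sheds 95 kN to N11: 95 each.
    N11: 90+95 = 185 > 160
  N26 sheds 125 kN to N11, N17, N18, N27, N29, N8: 20 each (5 lost).
    N11: 185+20 = 205 > 160
    N17: 60+20 = 80 ≤ 150
    N18: 50+20 = 70 ≤ 80
    N27: 110+20 = 130 ≤ 140
    N29: 60+20 = 80 ≤ 150
    N8: 90+20 = 110 ≤ 140
Round 3 — N11 snaps.
  N11 sheds 205 kN to N15, N8: 102 each (1 lost).
    N15: 90+102 = 192 > 120
    N8: 110+102 = 212 > 140
Round 4 — N15, N8 snap.
  N15 sheds 192 kN to N17, N18, N29: 64 each.
    N17: 80+64 = 144 ≤ 150
    N18: 70+64 = 134 > 80
    N29: 80+64 = 144 ≤ 150
  N8 sheds 212 kN to N17: 212 each.
    N17: 144+212 = 356 > 150
Round 5 — N17, N18 snap.
  N17 sheds 356 kN to N29: 356 each.
    N29: 144+356 = 500 > 150
  N18 sheds 134 kN to N29: 134 each.
    N29: 500+134 = 634 > 150
Round 6 — N29 snaps.
  N29 sheds 634 kN: no online neighbours, lost.
No further breaks.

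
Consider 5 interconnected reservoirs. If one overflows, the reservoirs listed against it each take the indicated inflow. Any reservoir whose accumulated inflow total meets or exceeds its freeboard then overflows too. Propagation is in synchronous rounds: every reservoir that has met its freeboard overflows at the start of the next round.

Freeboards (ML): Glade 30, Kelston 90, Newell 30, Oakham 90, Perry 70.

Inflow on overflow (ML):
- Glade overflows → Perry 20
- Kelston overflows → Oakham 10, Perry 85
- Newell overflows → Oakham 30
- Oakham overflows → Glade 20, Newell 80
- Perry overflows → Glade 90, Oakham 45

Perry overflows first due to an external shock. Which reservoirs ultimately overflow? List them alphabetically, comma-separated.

Round 1 — Perry overflows (initial).
  Glade: +90 → 90 ≥ 30
  Oakham: +45 → 45 < 90
Round 2 — Glade overflows.
No further overflows.

Glade, Perry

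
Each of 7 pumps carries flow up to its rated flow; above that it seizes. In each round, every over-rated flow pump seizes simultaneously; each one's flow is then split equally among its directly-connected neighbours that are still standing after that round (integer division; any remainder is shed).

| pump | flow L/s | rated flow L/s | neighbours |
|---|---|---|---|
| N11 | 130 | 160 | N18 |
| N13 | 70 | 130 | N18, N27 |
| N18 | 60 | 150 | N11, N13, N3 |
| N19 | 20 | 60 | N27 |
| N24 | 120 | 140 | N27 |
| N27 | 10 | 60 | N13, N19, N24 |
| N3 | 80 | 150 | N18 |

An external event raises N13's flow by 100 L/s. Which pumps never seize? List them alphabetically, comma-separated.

N11, N18, N3

Round 1 — N13 at 170 > 130. N13 seizes.
  N13 sheds 170 L/s to N18, N27: 85 each.
    N18: 60+85 = 145 ≤ 150
    N27: 10+85 = 95 > 60
Round 2 — N27 seizes.
  N27 sheds 95 L/s to N19, N24: 47 each (1 lost).
    N19: 20+47 = 67 > 60
    N24: 120+47 = 167 > 140
Round 3 — N19, N24 seize.
  N19 sheds 67 L/s: no online neighbours, lost.
  N24 sheds 167 L/s: no online neighbours, lost.
No further seizures.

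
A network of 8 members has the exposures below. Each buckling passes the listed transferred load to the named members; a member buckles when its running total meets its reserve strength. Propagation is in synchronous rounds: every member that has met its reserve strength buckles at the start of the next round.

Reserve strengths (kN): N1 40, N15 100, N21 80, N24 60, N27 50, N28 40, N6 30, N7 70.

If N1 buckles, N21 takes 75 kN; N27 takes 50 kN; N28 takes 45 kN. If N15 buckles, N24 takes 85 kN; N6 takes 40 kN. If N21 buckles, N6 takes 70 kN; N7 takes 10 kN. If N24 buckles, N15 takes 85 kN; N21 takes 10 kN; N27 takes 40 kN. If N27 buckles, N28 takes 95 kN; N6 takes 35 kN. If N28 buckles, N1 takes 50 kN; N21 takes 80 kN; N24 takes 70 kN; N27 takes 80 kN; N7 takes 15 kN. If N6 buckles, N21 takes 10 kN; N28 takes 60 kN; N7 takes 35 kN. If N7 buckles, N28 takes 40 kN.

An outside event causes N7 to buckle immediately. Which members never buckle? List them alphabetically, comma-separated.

Round 1 — N7 buckles (initial).
  N28: +40 → 40 ≥ 40
Round 2 — N28 buckles.
  N1: +50 → 50 ≥ 40
  N21: +80 → 80 ≥ 80
  N24: +70 → 70 ≥ 60
  N27: +80 → 80 ≥ 50
Round 3 — N1, N21, N24, N27 buckle.
  N15: +85 → 85 < 100
  N6: +70+35 → 105 ≥ 30
Round 4 — N6 buckles.
No further bucklings.

N15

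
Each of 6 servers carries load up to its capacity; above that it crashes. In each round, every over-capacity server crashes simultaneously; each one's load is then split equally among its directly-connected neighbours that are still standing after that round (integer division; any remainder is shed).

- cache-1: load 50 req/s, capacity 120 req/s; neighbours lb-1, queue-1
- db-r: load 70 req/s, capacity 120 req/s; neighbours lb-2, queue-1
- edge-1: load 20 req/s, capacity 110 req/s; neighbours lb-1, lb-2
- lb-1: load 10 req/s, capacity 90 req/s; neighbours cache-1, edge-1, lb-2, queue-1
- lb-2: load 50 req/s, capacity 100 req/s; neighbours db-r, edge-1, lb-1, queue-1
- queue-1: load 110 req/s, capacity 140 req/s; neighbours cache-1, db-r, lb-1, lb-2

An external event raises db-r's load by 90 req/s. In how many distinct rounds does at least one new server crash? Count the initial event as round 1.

Round 1 — db-r at 160 > 120. db-r crashes.
  db-r sheds 160 req/s to lb-2, queue-1: 80 each.
    lb-2: 50+80 = 130 > 100
    queue-1: 110+80 = 190 > 140
Round 2 — lb-2, queue-1 crash.
  lb-2 sheds 130 req/s to edge-1, lb-1: 65 each.
    edge-1: 20+65 = 85 ≤ 110
    lb-1: 10+65 = 75 ≤ 90
  queue-1 sheds 190 req/s to cache-1, lb-1: 95 each.
    cache-1: 50+95 = 145 > 120
    lb-1: 75+95 = 170 > 90
Round 3 — cache-1, lb-1 crash.
  cache-1 sheds 145 req/s: no online neighbours, lost.
  lb-1 sheds 170 req/s to edge-1: 170 each.
    edge-1: 85+170 = 255 > 110
Round 4 — edge-1 crashes.
  edge-1 sheds 255 req/s: no online neighbours, lost.
No further crashes.

4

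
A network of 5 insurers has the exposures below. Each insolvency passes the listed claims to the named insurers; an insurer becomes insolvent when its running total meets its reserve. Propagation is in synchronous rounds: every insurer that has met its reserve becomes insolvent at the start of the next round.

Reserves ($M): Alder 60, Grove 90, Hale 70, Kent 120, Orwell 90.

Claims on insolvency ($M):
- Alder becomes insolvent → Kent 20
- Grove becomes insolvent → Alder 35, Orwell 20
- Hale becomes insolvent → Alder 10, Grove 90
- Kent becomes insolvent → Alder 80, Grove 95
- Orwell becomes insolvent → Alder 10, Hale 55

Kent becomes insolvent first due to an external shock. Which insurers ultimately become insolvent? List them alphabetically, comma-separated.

Round 1 — Kent becomes insolvent (initial).
  Alder: +80 → 80 ≥ 60
  Grove: +95 → 95 ≥ 90
Round 2 — Alder, Grove become insolvent.
  Orwell: +20 → 20 < 90
No further insolvencies.

Alder, Grove, Kent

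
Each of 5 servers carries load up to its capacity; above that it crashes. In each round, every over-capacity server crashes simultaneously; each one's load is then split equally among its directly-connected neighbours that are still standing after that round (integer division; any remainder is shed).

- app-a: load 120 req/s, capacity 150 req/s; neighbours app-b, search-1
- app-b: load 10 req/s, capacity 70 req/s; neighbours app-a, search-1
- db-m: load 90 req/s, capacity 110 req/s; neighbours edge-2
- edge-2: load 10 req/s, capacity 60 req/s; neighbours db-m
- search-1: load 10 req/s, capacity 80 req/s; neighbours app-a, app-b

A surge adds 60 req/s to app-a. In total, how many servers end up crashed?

3

Round 1 — app-a at 180 > 150. app-a crashes.
  app-a sheds 180 req/s to app-b, search-1: 90 each.
    app-b: 10+90 = 100 > 70
    search-1: 10+90 = 100 > 80
Round 2 — app-b, search-1 crash.
  app-b sheds 100 req/s: no online neighbours, lost.
  search-1 sheds 100 req/s: no online neighbours, lost.
No further crashes.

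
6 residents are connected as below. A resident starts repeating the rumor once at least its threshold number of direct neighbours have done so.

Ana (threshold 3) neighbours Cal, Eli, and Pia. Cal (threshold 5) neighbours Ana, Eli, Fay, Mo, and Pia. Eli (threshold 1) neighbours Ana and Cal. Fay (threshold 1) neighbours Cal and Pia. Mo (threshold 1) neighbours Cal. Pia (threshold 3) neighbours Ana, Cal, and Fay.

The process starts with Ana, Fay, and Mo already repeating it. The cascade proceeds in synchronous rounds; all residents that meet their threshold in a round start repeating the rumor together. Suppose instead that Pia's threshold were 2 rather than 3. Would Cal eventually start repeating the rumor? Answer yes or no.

With Pia's threshold at 2:
Round 1 — Ana, Fay, Mo start repeating the rumor (initial).
Round 2 — checking thresholds:
  Cal: 3 of 5 neighbours < 5, below threshold.
  Eli: 1 of 2 neighbours ≥ 1, starts repeating the rumor.
  Pia: 2 of 3 neighbours ≥ 2, starts repeating the rumor.
Round 3 — checking thresholds:
  Cal: 5 of 5 neighbours ≥ 5, starts repeating the rumor.
Round 4 — no new spreads; cascade stops.

yes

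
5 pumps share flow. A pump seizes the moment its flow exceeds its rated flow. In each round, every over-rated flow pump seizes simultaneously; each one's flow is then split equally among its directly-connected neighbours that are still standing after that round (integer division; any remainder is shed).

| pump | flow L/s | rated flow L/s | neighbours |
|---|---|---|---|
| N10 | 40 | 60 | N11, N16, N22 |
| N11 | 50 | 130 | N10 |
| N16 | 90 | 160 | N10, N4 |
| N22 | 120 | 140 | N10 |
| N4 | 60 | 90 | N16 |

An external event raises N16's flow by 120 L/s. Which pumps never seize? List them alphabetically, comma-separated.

Round 1 — N16 at 210 > 160. N16 seizes.
  N16 sheds 210 L/s to N10, N4: 105 each.
    N10: 40+105 = 145 > 60
    N4: 60+105 = 165 > 90
Round 2 — N10, N4 seize.
  N10 sheds 145 L/s to N11, N22: 72 each (1 lost).
    N11: 50+72 = 122 ≤ 130
    N22: 120+72 = 192 > 140
  N4 sheds 165 L/s: no online neighbours, lost.
Round 3 — N22 seizes.
  N22 sheds 192 L/s: no online neighbours, lost.
No further seizures.

N11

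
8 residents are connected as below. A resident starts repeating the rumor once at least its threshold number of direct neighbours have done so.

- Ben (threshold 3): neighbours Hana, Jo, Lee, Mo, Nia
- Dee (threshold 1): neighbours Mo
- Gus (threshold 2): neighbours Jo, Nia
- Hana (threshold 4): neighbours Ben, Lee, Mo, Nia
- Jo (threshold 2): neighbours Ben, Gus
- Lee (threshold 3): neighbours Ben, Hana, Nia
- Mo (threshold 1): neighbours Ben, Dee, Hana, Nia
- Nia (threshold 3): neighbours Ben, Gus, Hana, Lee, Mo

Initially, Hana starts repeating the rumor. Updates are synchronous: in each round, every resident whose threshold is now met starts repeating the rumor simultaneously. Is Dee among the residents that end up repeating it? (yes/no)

yes

Round 1 — Hana starts repeating the rumor (initial).
Round 2 — checking thresholds:
  Ben: 1 of 5 neighbours < 3, holds.
  Lee: 1 of 3 neighbours < 3, holds.
  Mo: 1 of 4 neighbours ≥ 1, starts repeating the rumor.
  Nia: 1 of 5 neighbours < 3, holds.
Round 3 — checking thresholds:
  Ben: 2 of 5 neighbours < 3, holds.
  Dee: 1 of 1 neighbours ≥ 1, starts repeating the rumor.
  Lee: 1 of 3 neighbours < 3, holds.
  Nia: 2 of 5 neighbours < 3, holds.
Round 4 — no new spreads; cascade stops.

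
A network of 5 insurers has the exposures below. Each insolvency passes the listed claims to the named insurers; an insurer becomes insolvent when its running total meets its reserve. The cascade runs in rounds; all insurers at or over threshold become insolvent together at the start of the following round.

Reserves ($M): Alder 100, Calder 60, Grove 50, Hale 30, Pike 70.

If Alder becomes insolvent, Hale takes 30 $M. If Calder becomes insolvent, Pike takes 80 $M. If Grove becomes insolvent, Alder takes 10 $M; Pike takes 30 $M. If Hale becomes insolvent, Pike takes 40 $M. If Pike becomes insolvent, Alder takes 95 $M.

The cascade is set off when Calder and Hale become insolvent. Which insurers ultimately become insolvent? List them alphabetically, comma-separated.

Calder, Hale, Pike

Round 1 — Calder, Hale become insolvent (initial).
  Pike: +80+40 → 120 ≥ 70
Round 2 — Pike becomes insolvent.
  Alder: +95 → 95 < 100
No further insolvencies.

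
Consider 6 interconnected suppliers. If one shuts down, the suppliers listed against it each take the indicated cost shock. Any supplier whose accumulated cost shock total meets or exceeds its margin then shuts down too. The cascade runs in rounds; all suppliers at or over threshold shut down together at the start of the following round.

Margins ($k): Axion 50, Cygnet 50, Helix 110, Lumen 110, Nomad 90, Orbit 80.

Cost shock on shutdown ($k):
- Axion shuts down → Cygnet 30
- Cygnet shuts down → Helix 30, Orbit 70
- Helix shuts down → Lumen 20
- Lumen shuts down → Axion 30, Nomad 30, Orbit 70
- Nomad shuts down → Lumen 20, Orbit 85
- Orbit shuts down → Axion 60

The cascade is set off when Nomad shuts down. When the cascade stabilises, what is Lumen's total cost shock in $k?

20

Round 1 — Nomad shuts down (initial).
  Lumen: +20 → 20 < 110
  Orbit: +85 → 85 ≥ 80
Round 2 — Orbit shuts down.
  Axion: +60 → 60 ≥ 50
Round 3 — Axion shuts down.
  Cygnet: +30 → 30 < 50
No further shutdowns.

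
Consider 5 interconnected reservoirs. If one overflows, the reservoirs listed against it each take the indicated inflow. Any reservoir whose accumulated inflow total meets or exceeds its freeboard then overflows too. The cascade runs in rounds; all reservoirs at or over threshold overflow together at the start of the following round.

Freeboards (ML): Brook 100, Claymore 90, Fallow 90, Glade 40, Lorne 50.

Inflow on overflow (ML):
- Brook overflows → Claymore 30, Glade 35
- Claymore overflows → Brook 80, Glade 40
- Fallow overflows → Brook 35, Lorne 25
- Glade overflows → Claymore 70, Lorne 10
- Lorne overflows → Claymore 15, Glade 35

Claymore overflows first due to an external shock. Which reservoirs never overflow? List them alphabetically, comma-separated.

Brook, Fallow, Lorne

Round 1 — Claymore overflows (initial).
  Brook: +80 → 80 < 100
  Glade: +40 → 40 ≥ 40
Round 2 — Glade overflows.
  Lorne: +10 → 10 < 50
No further overflows.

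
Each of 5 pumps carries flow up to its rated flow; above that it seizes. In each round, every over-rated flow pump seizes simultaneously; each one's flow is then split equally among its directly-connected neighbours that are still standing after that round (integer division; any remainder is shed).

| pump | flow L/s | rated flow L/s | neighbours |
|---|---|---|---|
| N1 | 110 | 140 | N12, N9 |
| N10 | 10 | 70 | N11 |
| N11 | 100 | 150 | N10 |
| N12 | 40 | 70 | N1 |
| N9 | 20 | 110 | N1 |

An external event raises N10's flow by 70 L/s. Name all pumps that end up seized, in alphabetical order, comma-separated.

N10, N11

Round 1 — N10 at 80 > 70. N10 seizes.
  N10 sheds 80 L/s to N11: 80 each.
    N11: 100+80 = 180 > 150
Round 2 — N11 seizes.
  N11 sheds 180 L/s: no online neighbours, lost.
No further seizures.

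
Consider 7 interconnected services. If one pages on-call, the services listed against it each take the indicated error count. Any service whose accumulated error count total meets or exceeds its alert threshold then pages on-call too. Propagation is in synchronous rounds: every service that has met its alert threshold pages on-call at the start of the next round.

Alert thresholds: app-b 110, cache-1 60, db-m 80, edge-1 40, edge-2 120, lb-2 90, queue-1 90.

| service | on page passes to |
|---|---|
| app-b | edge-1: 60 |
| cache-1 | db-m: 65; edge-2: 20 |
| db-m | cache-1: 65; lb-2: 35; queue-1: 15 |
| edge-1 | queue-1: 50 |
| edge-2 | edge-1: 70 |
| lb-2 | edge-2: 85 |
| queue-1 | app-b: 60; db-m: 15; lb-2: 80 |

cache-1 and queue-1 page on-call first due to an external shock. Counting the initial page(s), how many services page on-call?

Round 1 — cache-1, queue-1 page on-call (initial).
  app-b: +60 → 60 < 110
  db-m: +65+15 → 80 ≥ 80
  edge-2: +20 → 20 < 120
  lb-2: +80 → 80 < 90
Round 2 — db-m pages on-call.
  lb-2: +35 → 115 ≥ 90
Round 3 — lb-2 pages on-call.
  edge-2: +85 → 105 < 120
No further pages.

4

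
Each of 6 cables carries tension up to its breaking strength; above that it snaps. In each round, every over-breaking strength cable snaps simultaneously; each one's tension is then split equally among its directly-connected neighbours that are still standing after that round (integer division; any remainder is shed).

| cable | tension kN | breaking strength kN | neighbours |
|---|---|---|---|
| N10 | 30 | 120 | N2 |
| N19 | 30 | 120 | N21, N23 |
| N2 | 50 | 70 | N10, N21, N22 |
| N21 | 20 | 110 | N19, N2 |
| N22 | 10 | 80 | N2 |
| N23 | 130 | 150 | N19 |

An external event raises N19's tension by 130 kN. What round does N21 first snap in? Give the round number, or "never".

Round 1 — N19 at 160 > 120. N19 snaps.
  N19 sheds 160 kN to N21, N23: 80 each.
    N21: 20+80 = 100 ≤ 110
    N23: 130+80 = 210 > 150
Round 2 — N23 snaps.
  N23 sheds 210 kN: no online neighbours, lost.
No further breaks.

never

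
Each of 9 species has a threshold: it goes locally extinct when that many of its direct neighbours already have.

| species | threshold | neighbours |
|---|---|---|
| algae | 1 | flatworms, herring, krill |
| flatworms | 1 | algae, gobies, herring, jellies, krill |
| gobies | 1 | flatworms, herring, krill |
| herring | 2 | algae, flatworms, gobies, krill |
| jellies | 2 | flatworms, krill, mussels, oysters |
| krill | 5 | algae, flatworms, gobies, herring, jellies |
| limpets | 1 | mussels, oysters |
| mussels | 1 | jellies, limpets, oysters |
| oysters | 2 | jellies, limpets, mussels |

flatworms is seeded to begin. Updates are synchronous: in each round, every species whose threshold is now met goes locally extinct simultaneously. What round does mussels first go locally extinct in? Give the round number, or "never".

never

Round 1 — flatworms goes locally extinct (initial).
Round 2 — checking thresholds:
  algae: 1 of 3 neighbours ≥ 1, goes locally extinct.
  gobies: 1 of 3 neighbours ≥ 1, goes locally extinct.
  herring: 1 of 4 neighbours < 2, below threshold.
  jellies: 1 of 4 neighbours < 2, below threshold.
  krill: 1 of 5 neighbours < 5, below threshold.
Round 3 — checking thresholds:
  herring: 3 of 4 neighbours ≥ 2, goes locally extinct.
  jellies: 1 of 4 neighbours < 2, below threshold.
  krill: 3 of 5 neighbours < 5, below threshold.
Round 4 — no new extinctions; cascade stops.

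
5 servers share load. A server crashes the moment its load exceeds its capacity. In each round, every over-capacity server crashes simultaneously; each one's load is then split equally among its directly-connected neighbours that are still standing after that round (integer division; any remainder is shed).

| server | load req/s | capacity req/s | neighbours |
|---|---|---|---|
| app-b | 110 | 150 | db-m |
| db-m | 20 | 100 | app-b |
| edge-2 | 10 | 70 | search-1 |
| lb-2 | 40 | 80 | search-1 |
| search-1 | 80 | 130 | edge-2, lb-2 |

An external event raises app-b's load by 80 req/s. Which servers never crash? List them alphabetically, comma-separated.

edge-2, lb-2, search-1

Round 1 — app-b at 190 > 150. app-b crashes.
  app-b sheds 190 req/s to db-m: 190 each.
    db-m: 20+190 = 210 > 100
Round 2 — db-m crashes.
  db-m sheds 210 req/s: no online neighbours, lost.
No further crashes.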